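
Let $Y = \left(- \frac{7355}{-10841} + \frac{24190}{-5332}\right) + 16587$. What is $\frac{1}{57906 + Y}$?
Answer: $\frac{28902106}{2152893068793} \approx 1.3425 \cdot 10^{-5}$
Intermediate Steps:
$Y = \frac{479287718757}{28902106}$ ($Y = \left(\left(-7355\right) \left(- \frac{1}{10841}\right) + 24190 \left(- \frac{1}{5332}\right)\right) + 16587 = \left(\frac{7355}{10841} - \frac{12095}{2666}\right) + 16587 = - \frac{111513465}{28902106} + 16587 = \frac{479287718757}{28902106} \approx 16583.0$)
$\frac{1}{57906 + Y} = \frac{1}{57906 + \frac{479287718757}{28902106}} = \frac{1}{\frac{2152893068793}{28902106}} = \frac{28902106}{2152893068793}$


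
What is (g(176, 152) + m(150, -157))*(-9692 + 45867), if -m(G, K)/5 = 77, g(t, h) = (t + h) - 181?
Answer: -8609650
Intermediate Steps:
g(t, h) = -181 + h + t (g(t, h) = (h + t) - 181 = -181 + h + t)
m(G, K) = -385 (m(G, K) = -5*77 = -385)
(g(176, 152) + m(150, -157))*(-9692 + 45867) = ((-181 + 152 + 176) - 385)*(-9692 + 45867) = (147 - 385)*36175 = -238*36175 = -8609650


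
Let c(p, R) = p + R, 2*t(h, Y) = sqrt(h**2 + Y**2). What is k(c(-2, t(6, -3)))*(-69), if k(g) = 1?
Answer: -69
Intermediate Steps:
t(h, Y) = sqrt(Y**2 + h**2)/2 (t(h, Y) = sqrt(h**2 + Y**2)/2 = sqrt(Y**2 + h**2)/2)
c(p, R) = R + p
k(c(-2, t(6, -3)))*(-69) = 1*(-69) = -69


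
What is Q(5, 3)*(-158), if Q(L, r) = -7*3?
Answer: 3318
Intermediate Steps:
Q(L, r) = -21
Q(5, 3)*(-158) = -21*(-158) = 3318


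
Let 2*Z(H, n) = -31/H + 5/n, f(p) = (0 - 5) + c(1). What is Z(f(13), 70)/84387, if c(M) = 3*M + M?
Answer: 145/787612 ≈ 0.00018410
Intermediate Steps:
c(M) = 4*M
f(p) = -1 (f(p) = (0 - 5) + 4*1 = -5 + 4 = -1)
Z(H, n) = -31/(2*H) + 5/(2*n) (Z(H, n) = (-31/H + 5/n)/2 = -31/(2*H) + 5/(2*n))
Z(f(13), 70)/84387 = (-31/2/(-1) + (5/2)/70)/84387 = (-31/2*(-1) + (5/2)*(1/70))*(1/84387) = (31/2 + 1/28)*(1/84387) = (435/28)*(1/84387) = 145/787612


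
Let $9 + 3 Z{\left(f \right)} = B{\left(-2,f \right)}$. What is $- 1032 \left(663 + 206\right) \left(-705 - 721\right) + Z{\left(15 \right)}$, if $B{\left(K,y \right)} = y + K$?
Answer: $\frac{3836544628}{3} \approx 1.2788 \cdot 10^{9}$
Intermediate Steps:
$B{\left(K,y \right)} = K + y$
$Z{\left(f \right)} = - \frac{11}{3} + \frac{f}{3}$ ($Z{\left(f \right)} = -3 + \frac{-2 + f}{3} = -3 + \left(- \frac{2}{3} + \frac{f}{3}\right) = - \frac{11}{3} + \frac{f}{3}$)
$- 1032 \left(663 + 206\right) \left(-705 - 721\right) + Z{\left(15 \right)} = - 1032 \left(663 + 206\right) \left(-705 - 721\right) + \left(- \frac{11}{3} + \frac{1}{3} \cdot 15\right) = - 1032 \cdot 869 \left(-1426\right) + \left(- \frac{11}{3} + 5\right) = \left(-1032\right) \left(-1239194\right) + \frac{4}{3} = 1278848208 + \frac{4}{3} = \frac{3836544628}{3}$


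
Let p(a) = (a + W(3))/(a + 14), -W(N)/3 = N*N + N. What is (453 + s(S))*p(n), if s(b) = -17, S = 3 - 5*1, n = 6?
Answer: -654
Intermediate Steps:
S = -2 (S = 3 - 5 = -2)
W(N) = -3*N - 3*N² (W(N) = -3*(N*N + N) = -3*(N² + N) = -3*(N + N²) = -3*N - 3*N²)
p(a) = (-36 + a)/(14 + a) (p(a) = (a - 3*3*(1 + 3))/(a + 14) = (a - 3*3*4)/(14 + a) = (a - 36)/(14 + a) = (-36 + a)/(14 + a))
(453 + s(S))*p(n) = (453 - 17)*((-36 + 6)/(14 + 6)) = 436*(-30/20) = 436*((1/20)*(-30)) = 436*(-3/2) = -654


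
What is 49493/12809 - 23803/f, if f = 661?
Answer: -272177754/8466749 ≈ -32.147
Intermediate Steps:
49493/12809 - 23803/f = 49493/12809 - 23803/661 = -272177754/8466749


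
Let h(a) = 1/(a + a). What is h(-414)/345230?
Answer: -1/285850440 ≈ -3.4983e-9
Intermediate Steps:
h(a) = 1/(2*a)
h(-414)/345230 = ((½)/(-414))/345230 = ((½)*(-1/414))*(1/345230) = -1/828*1/345230 = -1/285850440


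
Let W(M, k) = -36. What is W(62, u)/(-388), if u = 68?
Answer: 9/97 ≈ 0.092783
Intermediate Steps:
W(62, u)/(-388) = -36/(-388) = -36*(-1/388) = 9/97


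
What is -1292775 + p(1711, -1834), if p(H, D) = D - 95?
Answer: -1294704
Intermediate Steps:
p(H, D) = -95 + D
-1292775 + p(1711, -1834) = -1292775 + (-95 - 1834) = -1292775 - 1929 = -1294704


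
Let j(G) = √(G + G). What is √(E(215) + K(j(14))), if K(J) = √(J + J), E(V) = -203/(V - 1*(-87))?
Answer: √(-61306 + 182408*7^(¼))/302 ≈ 1.6065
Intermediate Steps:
j(G) = √2*√G (j(G) = √(2*G) = √2*√G)
E(V) = -203/(87 + V) (E(V) = -203/(V + 87) = -203/(87 + V))
K(J) = √2*√J (K(J) = √(2*J) = √2*√J)
√(E(215) + K(j(14))) = √(-203/(87 + 215) + √2*√(√2*√14)) = √(-203/302 + √2*√(2*√7)) = √(-203*1/302 + √2*(√2*7^(¼))) = √(-203/302 + 2*7^(¼))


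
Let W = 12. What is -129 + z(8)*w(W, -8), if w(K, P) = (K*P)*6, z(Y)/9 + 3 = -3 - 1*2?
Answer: 41343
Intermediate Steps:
z(Y) = -72 (z(Y) = -27 + 9*(-3 - 1*2) = -27 + 9*(-3 - 2) = -27 + 9*(-5) = -27 - 45 = -72)
w(K, P) = 6*K*P
-129 + z(8)*w(W, -8) = -129 - 432*12*(-8) = -129 - 72*(-576) = -129 + 41472 = 41343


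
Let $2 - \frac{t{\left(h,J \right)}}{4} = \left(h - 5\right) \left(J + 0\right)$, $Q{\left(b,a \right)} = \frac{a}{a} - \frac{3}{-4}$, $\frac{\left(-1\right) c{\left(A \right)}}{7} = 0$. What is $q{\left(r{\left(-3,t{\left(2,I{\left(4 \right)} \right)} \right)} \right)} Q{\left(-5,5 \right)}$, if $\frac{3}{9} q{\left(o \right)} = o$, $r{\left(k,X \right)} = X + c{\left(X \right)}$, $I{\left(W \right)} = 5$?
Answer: $357$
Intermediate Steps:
$c{\left(A \right)} = 0$ ($c{\left(A \right)} = \left(-7\right) 0 = 0$)
$Q{\left(b,a \right)} = \frac{7}{4}$ ($Q{\left(b,a \right)} = 1 - - \frac{3}{4} = 1 + \frac{3}{4} = \frac{7}{4}$)
$t{\left(h,J \right)} = 8 - 4 J \left(-5 + h\right)$ ($t{\left(h,J \right)} = 8 - 4 \left(h - 5\right) \left(J + 0\right) = 8 - 4 \left(-5 + h\right) J = 8 - 4 J \left(-5 + h\right)$)
$r{\left(k,X \right)} = X$ ($r{\left(k,X \right)} = X + 0 = X$)
$q{\left(o \right)} = 3 o$
$q{\left(r{\left(-3,t{\left(2,I{\left(4 \right)} \right)} \right)} \right)} Q{\left(-5,5 \right)} = 3 \left(8 + 20 \cdot 5 - 20 \cdot 2\right) \frac{7}{4} = 3 \left(8 + 100 - 40\right) \frac{7}{4} = 3 \cdot 68 \cdot \frac{7}{4} = 204 \cdot \frac{7}{4} = 357$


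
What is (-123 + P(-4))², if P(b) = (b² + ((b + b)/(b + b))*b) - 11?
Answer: 14884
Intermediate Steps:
P(b) = -11 + b + b² (P(b) = (b² + ((2*b)/((2*b)))*b) - 11 = (b² + ((2*b)*(1/(2*b)))*b) - 11 = (b² + 1*b) - 11 = (b² + b) - 11 = (b + b²) - 11 = -11 + b + b²)
(-123 + P(-4))² = (-123 + (-11 - 4 + (-4)²))² = (-123 + (-11 - 4 + 16))² = (-123 + 1)² = (-122)² = 14884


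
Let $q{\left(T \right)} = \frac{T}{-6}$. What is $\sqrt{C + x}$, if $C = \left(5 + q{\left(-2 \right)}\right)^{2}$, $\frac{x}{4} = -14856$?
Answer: $\frac{4 i \sqrt{33410}}{3} \approx 243.71 i$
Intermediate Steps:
$q{\left(T \right)} = - \frac{T}{6}$ ($q{\left(T \right)} = T \left(- \frac{1}{6}\right) = - \frac{T}{6}$)
$x = -59424$ ($x = 4 \left(-14856\right) = -59424$)
$C = \frac{256}{9}$ ($C = \left(5 - - \frac{1}{3}\right)^{2} = \left(5 + \frac{1}{3}\right)^{2} = \left(\frac{16}{3}\right)^{2} = \frac{256}{9} \approx 28.444$)
$\sqrt{C + x} = \sqrt{\frac{256}{9} - 59424} = \sqrt{- \frac{534560}{9}} = \frac{4 i \sqrt{33410}}{3}$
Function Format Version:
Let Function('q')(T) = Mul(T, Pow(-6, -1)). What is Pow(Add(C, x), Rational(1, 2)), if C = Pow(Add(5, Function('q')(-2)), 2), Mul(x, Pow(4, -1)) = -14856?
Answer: Mul(Rational(4, 3), I, Pow(33410, Rational(1, 2))) ≈ Mul(243.71, I)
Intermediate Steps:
Function('q')(T) = Mul(Rational(-1, 6), T) (Function('q')(T) = Mul(T, Rational(-1, 6)) = Mul(Rational(-1, 6), T))
x = -59424 (x = Mul(4, -14856) = -59424)
C = Rational(256, 9) (C = Pow(Add(5, Mul(Rational(-1, 6), -2)), 2) = Pow(Add(5, Rational(1, 3)), 2) = Pow(Rational(16, 3), 2) = Rational(256, 9) ≈ 28.444)
Pow(Add(C, x), Rational(1, 2)) = Pow(Add(Rational(256, 9), -59424), Rational(1, 2)) = Pow(Rational(-534560, 9), Rational(1, 2)) = Mul(Rational(4, 3), I, Pow(33410, Rational(1, 2)))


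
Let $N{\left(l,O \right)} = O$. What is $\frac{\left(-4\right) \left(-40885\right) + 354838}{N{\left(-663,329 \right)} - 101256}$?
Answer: $- \frac{518378}{100927} \approx -5.1362$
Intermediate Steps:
$\frac{\left(-4\right) \left(-40885\right) + 354838}{N{\left(-663,329 \right)} - 101256} = \frac{\left(-4\right) \left(-40885\right) + 354838}{329 - 101256} = \frac{163540 + 354838}{-100927} = 518378 \left(- \frac{1}{100927}\right) = - \frac{518378}{100927}$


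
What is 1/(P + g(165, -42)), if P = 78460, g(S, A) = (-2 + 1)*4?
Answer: 1/78456 ≈ 1.2746e-5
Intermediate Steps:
g(S, A) = -4 (g(S, A) = -1*4 = -4)
1/(P + g(165, -42)) = 1/(78460 - 4) = 1/78456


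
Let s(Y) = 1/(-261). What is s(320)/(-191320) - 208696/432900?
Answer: -57895189739/120092520600 ≈ -0.48209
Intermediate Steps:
s(Y) = -1/261
s(320)/(-191320) - 208696/432900 = -1/261/(-191320) - 208696/432900 = -1/261*(-1/191320) - 208696*1/432900 = 1/49934520 - 52174/108225 = -57895189739/120092520600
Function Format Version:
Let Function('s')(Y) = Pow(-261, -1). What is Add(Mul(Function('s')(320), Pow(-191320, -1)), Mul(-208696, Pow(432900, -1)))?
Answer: Rational(-57895189739, 120092520600) ≈ -0.48209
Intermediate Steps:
Function('s')(Y) = Rational(-1, 261)
Add(Mul(Function('s')(320), Pow(-191320, -1)), Mul(-208696, Pow(432900, -1))) = Add(Mul(Rational(-1, 261), Pow(-191320, -1)), Mul(-208696, Pow(432900, -1))) = Add(Mul(Rational(-1, 261), Rational(-1, 191320)), Mul(-208696, Rational(1, 432900))) = Add(Rational(1, 49934520), Rational(-52174, 108225)) = Rational(-57895189739, 120092520600)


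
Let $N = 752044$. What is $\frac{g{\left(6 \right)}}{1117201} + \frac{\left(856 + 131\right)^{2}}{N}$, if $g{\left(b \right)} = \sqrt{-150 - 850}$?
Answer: $\frac{974169}{752044} + \frac{10 i \sqrt{10}}{1117201} \approx 1.2954 + 2.8305 \cdot 10^{-5} i$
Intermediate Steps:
$g{\left(b \right)} = 10 i \sqrt{10}$ ($g{\left(b \right)} = \sqrt{-1000} = 10 i \sqrt{10}$)
$\frac{g{\left(6 \right)}}{1117201} + \frac{\left(856 + 131\right)^{2}}{N} = \frac{10 i \sqrt{10}}{1117201} + \frac{\left(856 + 131\right)^{2}}{752044} = 10 i \sqrt{10} \cdot \frac{1}{1117201} + 987^{2} \cdot \frac{1}{752044} = \frac{10 i \sqrt{10}}{1117201} + 974169 \cdot \frac{1}{752044} = \frac{10 i \sqrt{10}}{1117201} + \frac{974169}{752044} = \frac{974169}{752044} + \frac{10 i \sqrt{10}}{1117201}$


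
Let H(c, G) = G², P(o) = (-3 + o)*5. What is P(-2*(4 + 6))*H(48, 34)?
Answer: -132940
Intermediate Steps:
P(o) = -15 + 5*o
P(-2*(4 + 6))*H(48, 34) = (-15 + 5*(-2*(4 + 6)))*34² = (-15 + 5*(-2*10))*1156 = (-15 + 5*(-20))*1156 = (-15 - 100)*1156 = -115*1156 = -132940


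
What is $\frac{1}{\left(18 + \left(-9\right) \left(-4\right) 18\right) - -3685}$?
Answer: $\frac{1}{4351} \approx 0.00022983$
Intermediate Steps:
$\frac{1}{\left(18 + \left(-9\right) \left(-4\right) 18\right) - -3685} = \frac{1}{\left(18 + 36 \cdot 18\right) + 3685} = \frac{1}{\left(18 + 648\right) + 3685} = \frac{1}{666 + 3685} = \frac{1}{4351}$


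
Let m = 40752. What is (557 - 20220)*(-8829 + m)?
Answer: -627701949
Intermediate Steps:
(557 - 20220)*(-8829 + m) = (557 - 20220)*(-8829 + 40752) = -19663*31923 = -627701949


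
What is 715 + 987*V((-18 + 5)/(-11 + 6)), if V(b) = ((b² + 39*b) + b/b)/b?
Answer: 2739998/65 ≈ 42154.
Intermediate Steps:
V(b) = (1 + b² + 39*b)/b (V(b) = ((b² + 39*b) + 1)/b = (1 + b² + 39*b)/b)
715 + 987*V((-18 + 5)/(-11 + 6)) = 715 + 987*(39 + (-18 + 5)/(-11 + 6) + 1/((-18 + 5)/(-11 + 6))) = 715 + 987*(39 - 13/(-5) + 1/(-13/(-5))) = 715 + 987*(39 - 13*(-⅕) + 1/(-13*(-⅕))) = 715 + 987*(39 + 13/5 + 1/(13/5)) = 715 + 987*(39 + 13/5 + 5/13) = 715 + 987*(2729/65) = 715 + 2693523/65 = 2739998/65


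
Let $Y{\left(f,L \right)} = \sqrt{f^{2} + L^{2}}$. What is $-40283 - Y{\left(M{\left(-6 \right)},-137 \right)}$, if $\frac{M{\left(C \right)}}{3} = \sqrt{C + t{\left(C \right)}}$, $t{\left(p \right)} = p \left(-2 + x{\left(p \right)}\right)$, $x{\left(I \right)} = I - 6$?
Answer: $-40283 - \sqrt{19471} \approx -40423.0$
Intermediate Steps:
$x{\left(I \right)} = -6 + I$ ($x{\left(I \right)} = I - 6 = -6 + I$)
$t{\left(p \right)} = p \left(-8 + p\right)$ ($t{\left(p \right)} = p \left(-2 + \left(-6 + p\right)\right) = p \left(-8 + p\right)$)
$M{\left(C \right)} = 3 \sqrt{C + C \left(-8 + C\right)}$
$Y{\left(f,L \right)} = \sqrt{L^{2} + f^{2}}$
$-40283 - Y{\left(M{\left(-6 \right)},-137 \right)} = -40283 - \sqrt{\left(-137\right)^{2} + \left(3 \sqrt{- 6 \left(-7 - 6\right)}\right)^{2}} = -40283 - \sqrt{18769 + \left(3 \sqrt{\left(-6\right) \left(-13\right)}\right)^{2}} = -40283 - \sqrt{18769 + \left(3 \sqrt{78}\right)^{2}} = -40283 - \sqrt{18769 + 702} = -40283 - \sqrt{19471}$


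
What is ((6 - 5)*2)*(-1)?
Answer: -2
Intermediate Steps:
((6 - 5)*2)*(-1) = (1*2)*(-1) = 2*(-1) = -2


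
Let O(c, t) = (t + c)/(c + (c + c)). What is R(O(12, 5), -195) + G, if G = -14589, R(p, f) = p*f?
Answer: -176173/12 ≈ -14681.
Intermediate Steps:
O(c, t) = (c + t)/(3*c) (O(c, t) = (c + t)/(c + 2*c) = (c + t)/((3*c)) = (c + t)*(1/(3*c)) = (c + t)/(3*c))
R(p, f) = f*p
R(O(12, 5), -195) + G = -65*(12 + 5)/12 - 14589 = -65*17/12 - 14589 = -195*17/36 - 14589 = -1105/12 - 14589 = -176173/12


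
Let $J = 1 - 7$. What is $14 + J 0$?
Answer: $14$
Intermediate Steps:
$J = -6$ ($J = 1 - 7 = -6$)
$14 + J 0 = 14 - 0 = 14 + 0 = 14$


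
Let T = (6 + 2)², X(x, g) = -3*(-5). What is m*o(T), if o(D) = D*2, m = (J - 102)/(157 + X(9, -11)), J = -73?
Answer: -5600/43 ≈ -130.23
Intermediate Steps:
X(x, g) = 15
m = -175/172 (m = (-73 - 102)/(157 + 15) = -175/172 ≈ -1.0174)
T = 64 (T = 8² = 64)
o(D) = 2*D
m*o(T) = -175*64/86 = -175/172*128 = -5600/43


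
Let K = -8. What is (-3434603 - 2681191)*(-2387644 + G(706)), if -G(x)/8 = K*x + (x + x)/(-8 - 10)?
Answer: 42966494438216/3 ≈ 1.4322e+13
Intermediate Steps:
G(x) = 584*x/9 (G(x) = -8*(-8*x + (x + x)/(-8 - 10)) = -8*(-8*x + (2*x)/(-18)) = -8*(-8*x + (2*x)*(-1/18)) = -8*(-8*x - x/9) = -(-584)*x/9 = 584*x/9)
(-3434603 - 2681191)*(-2387644 + G(706)) = (-3434603 - 2681191)*(-2387644 + (584/9)*706) = -6115794*(-2387644 + 412304/9) = -6115794*(-21076492/9) = 42966494438216/3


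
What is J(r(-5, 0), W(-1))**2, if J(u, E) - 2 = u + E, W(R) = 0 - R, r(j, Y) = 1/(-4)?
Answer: 121/16 ≈ 7.5625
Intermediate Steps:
r(j, Y) = -1/4
W(R) = -R
J(u, E) = 2 + E + u (J(u, E) = 2 + (u + E) = 2 + (E + u) = 2 + E + u)
J(r(-5, 0), W(-1))**2 = (2 - 1*(-1) - 1/4)**2 = (2 + 1 - 1/4)**2 = (11/4)**2 = 121/16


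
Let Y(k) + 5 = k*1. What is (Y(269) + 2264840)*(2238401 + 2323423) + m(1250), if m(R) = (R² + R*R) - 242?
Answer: 10333008914454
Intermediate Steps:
Y(k) = -5 + k (Y(k) = -5 + k*1 = -5 + k)
m(R) = -242 + 2*R² (m(R) = (R² + R²) - 242 = 2*R² - 242 = -242 + 2*R²)
(Y(269) + 2264840)*(2238401 + 2323423) + m(1250) = ((-5 + 269) + 2264840)*(2238401 + 2323423) + (-242 + 2*1250²) = (264 + 2264840)*4561824 + (-242 + 2*1562500) = 2265104*4561824 + (-242 + 3125000) = 10333005789696 + 3124758 = 10333008914454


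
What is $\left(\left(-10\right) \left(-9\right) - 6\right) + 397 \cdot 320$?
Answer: $127124$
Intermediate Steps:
$\left(\left(-10\right) \left(-9\right) - 6\right) + 397 \cdot 320 = \left(90 - 6\right) + 127040 = 84 + 127040 = 127124$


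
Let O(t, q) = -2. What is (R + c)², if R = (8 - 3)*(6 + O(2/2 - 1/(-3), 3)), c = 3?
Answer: 529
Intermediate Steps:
R = 20 (R = (8 - 3)*(6 - 2) = 5*4 = 20)
(R + c)² = (20 + 3)² = 23² = 529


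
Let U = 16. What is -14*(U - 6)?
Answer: -140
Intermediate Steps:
-14*(U - 6) = -14*(16 - 6) = -14*10 = -140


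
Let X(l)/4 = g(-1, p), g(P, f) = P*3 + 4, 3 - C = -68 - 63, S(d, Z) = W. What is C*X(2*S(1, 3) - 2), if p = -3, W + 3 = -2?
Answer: 536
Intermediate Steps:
W = -5 (W = -3 - 2 = -5)
S(d, Z) = -5
C = 134 (C = 3 - (-68 - 63) = 3 - 1*(-131) = 3 + 131 = 134)
g(P, f) = 4 + 3*P (g(P, f) = 3*P + 4 = 4 + 3*P)
X(l) = 4 (X(l) = 4*(4 + 3*(-1)) = 4*(4 - 3) = 4*1 = 4)
C*X(2*S(1, 3) - 2) = 134*4 = 536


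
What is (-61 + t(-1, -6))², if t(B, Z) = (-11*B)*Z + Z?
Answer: 17689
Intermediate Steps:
t(B, Z) = Z - 11*B*Z (t(B, Z) = -11*B*Z + Z = Z - 11*B*Z)
(-61 + t(-1, -6))² = (-61 - 6*(1 - 11*(-1)))² = (-61 - 6*(1 + 11))² = (-61 - 6*12)² = (-61 - 72)² = (-133)² = 17689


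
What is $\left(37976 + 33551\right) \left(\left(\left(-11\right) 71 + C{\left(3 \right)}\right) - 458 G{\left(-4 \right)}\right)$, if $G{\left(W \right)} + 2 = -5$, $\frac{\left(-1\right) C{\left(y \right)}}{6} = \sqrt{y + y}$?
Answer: $173452975 - 429162 \sqrt{6} \approx 1.724 \cdot 10^{8}$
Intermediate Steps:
$C{\left(y \right)} = - 6 \sqrt{2} \sqrt{y}$ ($C{\left(y \right)} = - 6 \sqrt{y + y} = - 6 \sqrt{2 y} = - 6 \sqrt{2} \sqrt{y}$)
$G{\left(W \right)} = -7$ ($G{\left(W \right)} = -2 - 5 = -7$)
$\left(37976 + 33551\right) \left(\left(\left(-11\right) 71 + C{\left(3 \right)}\right) - 458 G{\left(-4 \right)}\right) = \left(37976 + 33551\right) \left(\left(\left(-11\right) 71 - 6 \sqrt{2} \sqrt{3}\right) - -3206\right) = 71527 \left(\left(-781 - 6 \sqrt{6}\right) + 3206\right) = 71527 \left(2425 - 6 \sqrt{6}\right) = 173452975 - 429162 \sqrt{6}$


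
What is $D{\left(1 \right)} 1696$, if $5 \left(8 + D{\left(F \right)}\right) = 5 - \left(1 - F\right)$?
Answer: $-11872$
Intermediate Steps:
$D{\left(F \right)} = - \frac{36}{5} + \frac{F}{5}$ ($D{\left(F \right)} = -8 + \frac{5 - \left(1 - F\right)}{5} = -8 + \frac{5 + \left(-1 + F\right)}{5} = -8 + \frac{4 + F}{5} = -8 + \left(\frac{4}{5} + \frac{F}{5}\right) = - \frac{36}{5} + \frac{F}{5}$)
$D{\left(1 \right)} 1696 = \left(- \frac{36}{5} + \frac{1}{5} \cdot 1\right) 1696 = \left(- \frac{36}{5} + \frac{1}{5}\right) 1696 = \left(-7\right) 1696 = -11872$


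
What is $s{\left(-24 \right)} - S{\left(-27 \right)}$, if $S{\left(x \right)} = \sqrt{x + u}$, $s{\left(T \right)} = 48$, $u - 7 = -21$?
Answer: $48 - i \sqrt{41} \approx 48.0 - 6.4031 i$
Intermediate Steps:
$u = -14$ ($u = 7 - 21 = -14$)
$S{\left(x \right)} = \sqrt{-14 + x}$ ($S{\left(x \right)} = \sqrt{x - 14} = \sqrt{-14 + x}$)
$s{\left(-24 \right)} - S{\left(-27 \right)} = 48 - \sqrt{-14 - 27} = 48 - \sqrt{-41} = 48 - i \sqrt{41}$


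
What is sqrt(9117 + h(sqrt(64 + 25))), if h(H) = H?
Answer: sqrt(9117 + sqrt(89)) ≈ 95.532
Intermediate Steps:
sqrt(9117 + h(sqrt(64 + 25))) = sqrt(9117 + sqrt(64 + 25)) = sqrt(9117 + sqrt(89))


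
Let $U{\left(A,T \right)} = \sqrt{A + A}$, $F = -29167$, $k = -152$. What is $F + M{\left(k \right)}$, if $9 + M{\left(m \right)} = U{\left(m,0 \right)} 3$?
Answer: $-29176 + 12 i \sqrt{19} \approx -29176.0 + 52.307 i$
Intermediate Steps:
$U{\left(A,T \right)} = \sqrt{2} \sqrt{A}$ ($U{\left(A,T \right)} = \sqrt{2 A} = \sqrt{2} \sqrt{A}$)
$M{\left(m \right)} = -9 + 3 \sqrt{2} \sqrt{m}$ ($M{\left(m \right)} = -9 + \sqrt{2} \sqrt{m} 3 = -9 + 3 \sqrt{2} \sqrt{m}$)
$F + M{\left(k \right)} = -29167 - \left(9 - 3 \sqrt{2} \sqrt{-152}\right) = -29167 - \left(9 - 3 \sqrt{2} \cdot 2 i \sqrt{38}\right) = -29167 - \left(9 - 12 i \sqrt{19}\right) = -29176 + 12 i \sqrt{19}$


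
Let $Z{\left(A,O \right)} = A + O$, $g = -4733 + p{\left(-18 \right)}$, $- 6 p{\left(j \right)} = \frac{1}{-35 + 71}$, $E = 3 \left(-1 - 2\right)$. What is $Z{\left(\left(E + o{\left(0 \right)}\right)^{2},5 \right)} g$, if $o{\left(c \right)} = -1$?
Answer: $- \frac{35781515}{72} \approx -4.9697 \cdot 10^{5}$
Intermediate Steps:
$E = -9$ ($E = 3 \left(-3\right) = -9$)
$p{\left(j \right)} = - \frac{1}{216}$ ($p{\left(j \right)} = - \frac{1}{6 \left(-35 + 71\right)} = - \frac{1}{6 \cdot 36} = \left(- \frac{1}{6}\right) \frac{1}{36} = - \frac{1}{216}$)
$g = - \frac{1022329}{216}$ ($g = -4733 - \frac{1}{216} = - \frac{1022329}{216} \approx -4733.0$)
$Z{\left(\left(E + o{\left(0 \right)}\right)^{2},5 \right)} g = \left(\left(-9 - 1\right)^{2} + 5\right) \left(- \frac{1022329}{216}\right) = \left(\left(-10\right)^{2} + 5\right) \left(- \frac{1022329}{216}\right) = \left(100 + 5\right) \left(- \frac{1022329}{216}\right) = 105 \left(- \frac{1022329}{216}\right) = - \frac{35781515}{72}$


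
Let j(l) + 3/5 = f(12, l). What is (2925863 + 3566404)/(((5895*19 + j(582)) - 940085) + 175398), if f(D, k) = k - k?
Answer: -32461335/3263413 ≈ -9.9471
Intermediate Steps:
f(D, k) = 0
j(l) = -⅗ (j(l) = -⅗ + 0 = -⅗)
(2925863 + 3566404)/(((5895*19 + j(582)) - 940085) + 175398) = (2925863 + 3566404)/(((5895*19 - ⅗) - 940085) + 175398) = 6492267/(((112005 - ⅗) - 940085) + 175398) = 6492267/((560022/5 - 940085) + 175398) = 6492267/(-4140403/5 + 175398) = 6492267/(-3263413/5) = 6492267*(-5/3263413) = -32461335/3263413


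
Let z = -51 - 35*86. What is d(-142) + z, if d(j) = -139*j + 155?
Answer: 16832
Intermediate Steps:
d(j) = 155 - 139*j
z = -3061 (z = -51 - 3010 = -3061)
d(-142) + z = (155 - 139*(-142)) - 3061 = (155 + 19738) - 3061 = 19893 - 3061 = 16832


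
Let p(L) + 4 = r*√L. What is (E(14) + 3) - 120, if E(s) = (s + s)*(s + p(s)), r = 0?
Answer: 163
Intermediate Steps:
p(L) = -4 (p(L) = -4 + 0*√L = -4 + 0 = -4)
E(s) = 2*s*(-4 + s) (E(s) = (s + s)*(s - 4) = (2*s)*(-4 + s) = 2*s*(-4 + s))
(E(14) + 3) - 120 = (2*14*(-4 + 14) + 3) - 120 = (2*14*10 + 3) - 120 = (280 + 3) - 120 = 283 - 120 = 163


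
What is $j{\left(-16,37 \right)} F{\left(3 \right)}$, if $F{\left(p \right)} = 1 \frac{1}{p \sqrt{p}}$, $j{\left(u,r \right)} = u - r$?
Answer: $- \frac{53 \sqrt{3}}{9} \approx -10.2$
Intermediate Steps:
$F{\left(p \right)} = \frac{1}{p^{\frac{3}{2}}}$ ($F{\left(p \right)} = 1 \frac{1}{p^{\frac{3}{2}}} = \frac{1}{p^{\frac{3}{2}}}$)
$j{\left(-16,37 \right)} F{\left(3 \right)} = \frac{-16 - 37}{3 \sqrt{3}} = \left(-16 - 37\right) \frac{\sqrt{3}}{9} = - 53 \frac{\sqrt{3}}{9} = - \frac{53 \sqrt{3}}{9}$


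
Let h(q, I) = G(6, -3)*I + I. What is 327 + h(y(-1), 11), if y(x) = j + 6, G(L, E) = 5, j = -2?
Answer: 393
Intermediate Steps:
y(x) = 4 (y(x) = -2 + 6 = 4)
h(q, I) = 6*I (h(q, I) = 5*I + I = 6*I)
327 + h(y(-1), 11) = 327 + 6*11 = 327 + 66 = 393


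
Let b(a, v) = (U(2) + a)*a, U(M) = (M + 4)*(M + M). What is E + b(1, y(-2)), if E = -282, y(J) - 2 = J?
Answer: -257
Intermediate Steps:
U(M) = 2*M*(4 + M) (U(M) = (4 + M)*(2*M) = 2*M*(4 + M))
y(J) = 2 + J
b(a, v) = a*(24 + a) (b(a, v) = (2*2*(4 + 2) + a)*a = (2*2*6 + a)*a = (24 + a)*a = a*(24 + a))
E + b(1, y(-2)) = -282 + 1*(24 + 1) = -282 + 1*25 = -282 + 25 = -257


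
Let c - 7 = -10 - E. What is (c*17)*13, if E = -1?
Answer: -442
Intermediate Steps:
c = -2 (c = 7 + (-10 - 1*(-1)) = 7 + (-10 + 1) = 7 - 9 = -2)
(c*17)*13 = -2*17*13 = -34*13 = -442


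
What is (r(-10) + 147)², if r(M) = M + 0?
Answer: 18769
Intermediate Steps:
r(M) = M
(r(-10) + 147)² = (-10 + 147)² = 137² = 18769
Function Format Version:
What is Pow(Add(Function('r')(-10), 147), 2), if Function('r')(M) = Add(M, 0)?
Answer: 18769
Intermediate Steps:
Function('r')(M) = M
Pow(Add(Function('r')(-10), 147), 2) = Pow(Add(-10, 147), 2) = Pow(137, 2) = 18769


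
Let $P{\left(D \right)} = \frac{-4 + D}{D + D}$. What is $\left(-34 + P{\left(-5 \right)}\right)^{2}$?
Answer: $\frac{109561}{100} \approx 1095.6$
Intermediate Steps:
$P{\left(D \right)} = \frac{-4 + D}{2 D}$
$\left(-34 + P{\left(-5 \right)}\right)^{2} = \left(-34 + \frac{-4 - 5}{2 \left(-5\right)}\right)^{2} = \left(-34 + \frac{1}{2} \left(- \frac{1}{5}\right) \left(-9\right)\right)^{2} = \left(-34 + \frac{9}{10}\right)^{2} = \left(- \frac{331}{10}\right)^{2} = \frac{109561}{100}$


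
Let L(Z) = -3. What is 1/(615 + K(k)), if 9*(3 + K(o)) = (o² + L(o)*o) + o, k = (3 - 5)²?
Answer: 9/5516 ≈ 0.0016316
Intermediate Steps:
k = 4 (k = (-2)² = 4)
K(o) = -3 - 2*o/9 + o²/9 (K(o) = -3 + ((o² - 3*o) + o)/9 = -3 + (o² - 2*o)/9 = -3 + (-2*o/9 + o²/9) = -3 - 2*o/9 + o²/9)
1/(615 + K(k)) = 1/(615 + (-3 - 2/9*4 + (⅑)*4²)) = 1/(615 + (-3 - 8/9 + (⅑)*16)) = 1/(615 + (-3 - 8/9 + 16/9)) = 1/(615 - 19/9) = 1/(5516/9) = 9/5516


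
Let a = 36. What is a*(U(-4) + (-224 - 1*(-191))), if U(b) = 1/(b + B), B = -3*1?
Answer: -8352/7 ≈ -1193.1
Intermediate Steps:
B = -3
U(b) = 1/(-3 + b) (U(b) = 1/(b - 3) = 1/(-3 + b))
a*(U(-4) + (-224 - 1*(-191))) = 36*(1/(-3 - 4) + (-224 - 1*(-191))) = 36*(1/(-7) + (-224 + 191)) = 36*(-⅐ - 33) = 36*(-232/7) = -8352/7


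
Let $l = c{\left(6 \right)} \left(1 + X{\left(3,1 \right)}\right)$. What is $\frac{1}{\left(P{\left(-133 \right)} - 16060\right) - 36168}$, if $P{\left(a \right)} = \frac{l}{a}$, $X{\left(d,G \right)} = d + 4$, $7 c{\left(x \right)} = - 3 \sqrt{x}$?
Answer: $- \frac{11317298377}{591079859633092} - \frac{2793 \sqrt{6}}{295539929816546} \approx -1.9147 \cdot 10^{-5}$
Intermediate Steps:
$c{\left(x \right)} = - \frac{3 \sqrt{x}}{7}$ ($c{\left(x \right)} = \frac{\left(-3\right) \sqrt{x}}{7} = - \frac{3 \sqrt{x}}{7}$)
$X{\left(d,G \right)} = 4 + d$
$l = - \frac{24 \sqrt{6}}{7}$ ($l = - \frac{3 \sqrt{6}}{7} \left(1 + \left(4 + 3\right)\right) = - \frac{3 \sqrt{6}}{7} \left(1 + 7\right) = - \frac{3 \sqrt{6}}{7} \cdot 8 = - \frac{24 \sqrt{6}}{7} \approx -8.3983$)
$P{\left(a \right)} = - \frac{24 \sqrt{6}}{7 a}$ ($P{\left(a \right)} = \frac{\left(- \frac{24}{7}\right) \sqrt{6}}{a} = - \frac{24 \sqrt{6}}{7 a}$)
$\frac{1}{\left(P{\left(-133 \right)} - 16060\right) - 36168} = \frac{1}{\left(- \frac{24 \sqrt{6}}{7 \left(-133\right)} - 16060\right) - 36168} = \frac{1}{\left(\left(- \frac{24}{7}\right) \sqrt{6} \left(- \frac{1}{133}\right) - 16060\right) - 36168} = \frac{1}{\left(\frac{24 \sqrt{6}}{931} - 16060\right) - 36168} = \frac{1}{\left(-16060 + \frac{24 \sqrt{6}}{931}\right) - 36168} = \frac{1}{-52228 + \frac{24 \sqrt{6}}{931}}$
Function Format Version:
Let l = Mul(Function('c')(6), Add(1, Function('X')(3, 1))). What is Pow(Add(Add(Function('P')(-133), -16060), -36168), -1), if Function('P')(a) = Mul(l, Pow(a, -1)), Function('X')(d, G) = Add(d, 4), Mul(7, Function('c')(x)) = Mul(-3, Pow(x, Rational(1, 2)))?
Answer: Add(Rational(-11317298377, 591079859633092), Mul(Rational(-2793, 295539929816546), Pow(6, Rational(1, 2)))) ≈ -1.9147e-5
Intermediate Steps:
Function('c')(x) = Mul(Rational(-3, 7), Pow(x, Rational(1, 2))) (Function('c')(x) = Mul(Rational(1, 7), Mul(-3, Pow(x, Rational(1, 2)))) = Mul(Rational(-3, 7), Pow(x, Rational(1, 2))))
Function('X')(d, G) = Add(4, d)
l = Mul(Rational(-24, 7), Pow(6, Rational(1, 2))) (l = Mul(Mul(Rational(-3, 7), Pow(6, Rational(1, 2))), Add(1, Add(4, 3))) = Mul(Mul(Rational(-3, 7), Pow(6, Rational(1, 2))), Add(1, 7)) = Mul(Mul(Rational(-3, 7), Pow(6, Rational(1, 2))), 8) = Mul(Rational(-24, 7), Pow(6, Rational(1, 2))) ≈ -8.3983)
Function('P')(a) = Mul(Rational(-24, 7), Pow(6, Rational(1, 2)), Pow(a, -1)) (Function('P')(a) = Mul(Mul(Rational(-24, 7), Pow(6, Rational(1, 2))), Pow(a, -1)) = Mul(Rational(-24, 7), Pow(6, Rational(1, 2)), Pow(a, -1)))
Pow(Add(Add(Function('P')(-133), -16060), -36168), -1) = Pow(Add(Add(Mul(Rational(-24, 7), Pow(6, Rational(1, 2)), Pow(-133, -1)), -16060), -36168), -1) = Pow(Add(Add(Mul(Rational(-24, 7), Pow(6, Rational(1, 2)), Rational(-1, 133)), -16060), -36168), -1) = Pow(Add(Add(Mul(Rational(24, 931), Pow(6, Rational(1, 2))), -16060), -36168), -1) = Pow(Add(Add(-16060, Mul(Rational(24, 931), Pow(6, Rational(1, 2)))), -36168), -1) = Pow(Add(-52228, Mul(Rational(24, 931), Pow(6, Rational(1, 2)))), -1)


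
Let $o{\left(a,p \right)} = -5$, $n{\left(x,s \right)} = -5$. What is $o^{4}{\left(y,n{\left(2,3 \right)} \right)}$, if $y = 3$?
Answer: $625$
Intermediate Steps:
$o^{4}{\left(y,n{\left(2,3 \right)} \right)} = \left(-5\right)^{4} = 625$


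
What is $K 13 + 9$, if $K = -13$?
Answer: $-160$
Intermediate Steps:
$K 13 + 9 = \left(-13\right) 13 + 9 = -169 + 9 = -160$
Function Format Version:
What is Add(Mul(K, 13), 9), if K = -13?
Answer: -160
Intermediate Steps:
Add(Mul(K, 13), 9) = Add(Mul(-13, 13), 9) = Add(-169, 9) = -160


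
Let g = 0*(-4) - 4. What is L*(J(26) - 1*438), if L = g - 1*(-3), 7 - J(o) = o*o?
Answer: 1107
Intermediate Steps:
g = -4 (g = 0 - 4 = -4)
J(o) = 7 - o² (J(o) = 7 - o*o = 7 - o²)
L = -1 (L = -4 - 1*(-3) = -4 + 3 = -1)
L*(J(26) - 1*438) = -((7 - 1*26²) - 1*438) = -((7 - 1*676) - 438) = -((7 - 676) - 438) = -(-669 - 438) = -1*(-1107) = 1107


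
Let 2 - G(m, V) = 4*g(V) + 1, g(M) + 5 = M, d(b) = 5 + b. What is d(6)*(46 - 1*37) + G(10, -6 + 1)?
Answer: 140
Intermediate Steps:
g(M) = -5 + M
G(m, V) = 21 - 4*V (G(m, V) = 2 - (4*(-5 + V) + 1) = 2 - ((-20 + 4*V) + 1) = 2 - (-19 + 4*V) = 2 + (19 - 4*V) = 21 - 4*V)
d(6)*(46 - 1*37) + G(10, -6 + 1) = (5 + 6)*(46 - 1*37) + (21 - 4*(-6 + 1)) = 11*(46 - 37) + (21 - 4*(-5)) = 11*9 + (21 + 20) = 99 + 41 = 140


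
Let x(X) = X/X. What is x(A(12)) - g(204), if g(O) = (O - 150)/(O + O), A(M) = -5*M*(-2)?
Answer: 59/68 ≈ 0.86765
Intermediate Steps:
A(M) = 10*M
x(X) = 1
g(O) = (-150 + O)/(2*O) (g(O) = (-150 + O)/((2*O)) = (-150 + O)*(1/(2*O)) = (-150 + O)/(2*O))
x(A(12)) - g(204) = 1 - (-150 + 204)/(2*204) = 1 - 54/(2*204) = 1 - 1*9/68 = 1 - 9/68 = 59/68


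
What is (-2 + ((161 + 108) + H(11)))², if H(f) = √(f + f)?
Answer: (267 + √22)² ≈ 73816.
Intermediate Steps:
H(f) = √2*√f (H(f) = √(2*f) = √2*√f)
(-2 + ((161 + 108) + H(11)))² = (-2 + ((161 + 108) + √2*√11))² = (-2 + (269 + √22))² = (267 + √22)²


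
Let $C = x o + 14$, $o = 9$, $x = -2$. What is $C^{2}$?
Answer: $16$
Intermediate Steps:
$C = -4$ ($C = \left(-2\right) 9 + 14 = -18 + 14 = -4$)
$C^{2} = \left(-4\right)^{2} = 16$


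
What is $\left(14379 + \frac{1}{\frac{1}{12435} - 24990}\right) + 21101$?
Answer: $\frac{11025433014085}{310750649} \approx 35480.0$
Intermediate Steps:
$\left(14379 + \frac{1}{\frac{1}{12435} - 24990}\right) + 21101 = \left(14379 + \frac{1}{- \frac{310750649}{12435}}\right) + 21101 = \left(14379 - \frac{12435}{310750649}\right) + 21101 = \frac{4468283569536}{310750649} + 21101 = \frac{11025433014085}{310750649}$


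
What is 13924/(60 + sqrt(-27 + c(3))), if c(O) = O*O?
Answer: 139240/603 - 6962*I*sqrt(2)/603 ≈ 230.91 - 16.328*I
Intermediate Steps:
c(O) = O**2
13924/(60 + sqrt(-27 + c(3))) = 13924/(60 + sqrt(-27 + 3**2)) = 13924/(60 + sqrt(-27 + 9)) = 13924/(60 + sqrt(-18)) = 13924/(60 + 3*I*sqrt(2))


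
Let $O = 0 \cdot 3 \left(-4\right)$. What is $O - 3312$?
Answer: $-3312$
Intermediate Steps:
$O = 0$ ($O = 0 \left(-4\right) = 0$)
$O - 3312 = 0 - 3312 = -3312$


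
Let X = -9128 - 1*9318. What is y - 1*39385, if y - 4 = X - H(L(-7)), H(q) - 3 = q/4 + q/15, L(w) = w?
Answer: -3469667/60 ≈ -57828.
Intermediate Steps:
H(q) = 3 + 19*q/60 (H(q) = 3 + (q/4 + q/15) = 3 + 19*q/60)
X = -18446 (X = -9128 - 9318 = -18446)
y = -1106567/60 (y = 4 + (-18446 - (3 + (19/60)*(-7))) = 4 + (-18446 - (3 - 133/60)) = 4 + (-18446 - 1*47/60) = 4 + (-18446 - 47/60) = 4 - 1106807/60 = -1106567/60 ≈ -18443.)
y - 1*39385 = -1106567/60 - 1*39385 = -1106567/60 - 39385 = -3469667/60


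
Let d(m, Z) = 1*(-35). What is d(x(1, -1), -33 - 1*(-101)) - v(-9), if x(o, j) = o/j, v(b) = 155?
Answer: -190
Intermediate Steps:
d(m, Z) = -35
d(x(1, -1), -33 - 1*(-101)) - v(-9) = -35 - 1*155 = -35 - 155 = -190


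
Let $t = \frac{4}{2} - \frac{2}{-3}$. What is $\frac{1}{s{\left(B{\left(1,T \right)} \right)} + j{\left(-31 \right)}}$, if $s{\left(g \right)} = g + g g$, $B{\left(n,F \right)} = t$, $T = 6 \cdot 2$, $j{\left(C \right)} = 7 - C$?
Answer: $\frac{9}{430} \approx 0.02093$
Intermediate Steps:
$t = \frac{8}{3}$ ($t = 4 \cdot \frac{1}{2} - - \frac{2}{3} = 2 + \frac{2}{3} = \frac{8}{3} \approx 2.6667$)
$T = 12$
$B{\left(n,F \right)} = \frac{8}{3}$
$s{\left(g \right)} = g + g^{2}$
$\frac{1}{s{\left(B{\left(1,T \right)} \right)} + j{\left(-31 \right)}} = \frac{1}{\frac{8 \left(1 + \frac{8}{3}\right)}{3} + \left(7 - -31\right)} = \frac{1}{\frac{8}{3} \cdot \frac{11}{3} + \left(7 + 31\right)} = \frac{1}{\frac{88}{9} + 38} = \frac{1}{\frac{430}{9}} = \frac{9}{430}$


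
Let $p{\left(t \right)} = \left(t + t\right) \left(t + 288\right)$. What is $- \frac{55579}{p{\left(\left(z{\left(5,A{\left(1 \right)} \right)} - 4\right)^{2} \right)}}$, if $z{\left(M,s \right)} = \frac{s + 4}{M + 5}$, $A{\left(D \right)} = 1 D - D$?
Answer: $- \frac{34736875}{4875552} \approx -7.1247$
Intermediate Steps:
$A{\left(D \right)} = 0$ ($A{\left(D \right)} = D - D = 0$)
$z{\left(M,s \right)} = \frac{4 + s}{5 + M}$
$p{\left(t \right)} = 2 t \left(288 + t\right)$
$- \frac{55579}{p{\left(\left(z{\left(5,A{\left(1 \right)} \right)} - 4\right)^{2} \right)}} = - \frac{55579}{2 \left(\frac{4 + 0}{5 + 5} - 4\right)^{2} \left(288 + \left(\frac{4 + 0}{5 + 5} - 4\right)^{2}\right)} = - \frac{55579}{2 \left(\frac{1}{10} \cdot 4 - 4\right)^{2} \left(288 + \left(\frac{1}{10} \cdot 4 - 4\right)^{2}\right)} = - \frac{55579}{2 \left(\frac{2}{5} - 4\right)^{2} \left(288 + \left(\frac{2}{5} - 4\right)^{2}\right)} = - \frac{55579}{2 \left(- \frac{18}{5}\right)^{2} \left(288 + \left(- \frac{18}{5}\right)^{2}\right)} = - \frac{55579}{2 \cdot \frac{324}{25} \left(288 + \frac{324}{25}\right)} = - \frac{55579}{2 \cdot \frac{324}{25} \cdot \frac{7524}{25}} = - \frac{55579}{\frac{4875552}{625}} = \left(-55579\right) \frac{625}{4875552} = - \frac{34736875}{4875552}$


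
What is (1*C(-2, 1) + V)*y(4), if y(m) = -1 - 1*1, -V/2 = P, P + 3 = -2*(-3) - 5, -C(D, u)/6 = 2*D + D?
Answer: -80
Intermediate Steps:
C(D, u) = -18*D (C(D, u) = -6*(2*D + D) = -18*D)
P = -2 (P = -3 + (-2*(-3) - 5) = -3 + (6 - 5) = -3 + 1 = -2)
V = 4 (V = -2*(-2) = 4)
y(m) = -2 (y(m) = -1 - 1 = -2)
(1*C(-2, 1) + V)*y(4) = (1*(-18*(-2)) + 4)*(-2) = (1*36 + 4)*(-2) = (36 + 4)*(-2) = 40*(-2) = -80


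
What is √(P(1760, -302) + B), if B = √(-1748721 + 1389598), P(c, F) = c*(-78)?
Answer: √(-137280 + I*√359123) ≈ 0.8087 + 370.51*I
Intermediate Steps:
P(c, F) = -78*c
B = I*√359123 (B = √(-359123) = I*√359123 ≈ 599.27*I)
√(P(1760, -302) + B) = √(-78*1760 + I*√359123) = √(-137280 + I*√359123)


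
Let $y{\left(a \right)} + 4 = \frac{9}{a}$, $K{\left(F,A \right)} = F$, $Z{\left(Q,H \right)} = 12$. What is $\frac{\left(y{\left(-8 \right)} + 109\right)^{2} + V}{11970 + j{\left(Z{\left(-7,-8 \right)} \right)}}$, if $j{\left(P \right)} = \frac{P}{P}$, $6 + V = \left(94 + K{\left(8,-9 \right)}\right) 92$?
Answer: $\frac{1290753}{766144} \approx 1.6847$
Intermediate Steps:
$V = 9378$ ($V = -6 + \left(94 + 8\right) 92 = -6 + 102 \cdot 92 = -6 + 9384 = 9378$)
$j{\left(P \right)} = 1$
$y{\left(a \right)} = -4 + \frac{9}{a}$
$\frac{\left(y{\left(-8 \right)} + 109\right)^{2} + V}{11970 + j{\left(Z{\left(-7,-8 \right)} \right)}} = \frac{\left(\left(-4 + \frac{9}{-8}\right) + 109\right)^{2} + 9378}{11970 + 1} = \frac{\left(\left(-4 + 9 \left(- \frac{1}{8}\right)\right) + 109\right)^{2} + 9378}{11971} = \left(\left(\left(-4 - \frac{9}{8}\right) + 109\right)^{2} + 9378\right) \frac{1}{11971} = \left(\left(- \frac{41}{8} + 109\right)^{2} + 9378\right) \frac{1}{11971} = \left(\left(\frac{831}{8}\right)^{2} + 9378\right) \frac{1}{11971} = \left(\frac{690561}{64} + 9378\right) \frac{1}{11971} = \frac{1290753}{64} \cdot \frac{1}{11971} = \frac{1290753}{766144}$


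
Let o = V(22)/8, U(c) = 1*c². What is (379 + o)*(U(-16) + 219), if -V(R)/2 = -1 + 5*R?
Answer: 668325/4 ≈ 1.6708e+5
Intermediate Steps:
U(c) = c²
V(R) = 2 - 10*R (V(R) = -2*(-1 + 5*R) = 2 - 10*R)
o = -109/4 (o = (2 - 10*22)/8 = (2 - 220)*(⅛) = -218*⅛ = -109/4 ≈ -27.250)
(379 + o)*(U(-16) + 219) = (379 - 109/4)*((-16)² + 219) = 1407*(256 + 219)/4 = (1407/4)*475 = 668325/4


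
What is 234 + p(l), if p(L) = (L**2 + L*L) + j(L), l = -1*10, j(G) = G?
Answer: 424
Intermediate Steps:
l = -10
p(L) = L + 2*L**2 (p(L) = (L**2 + L*L) + L = (L**2 + L**2) + L = 2*L**2 + L = L + 2*L**2)
234 + p(l) = 234 - 10*(1 + 2*(-10)) = 234 - 10*(1 - 20) = 234 - 10*(-19) = 234 + 190 = 424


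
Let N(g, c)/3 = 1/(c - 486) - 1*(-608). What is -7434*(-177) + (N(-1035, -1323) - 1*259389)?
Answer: 638126558/603 ≈ 1.0583e+6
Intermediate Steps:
N(g, c) = 1824 + 3/(-486 + c) (N(g, c) = 3*(1/(c - 486) - 1*(-608)) = 3*(1/(-486 + c) + 608) = 3*(608 + 1/(-486 + c)) = 1824 + 3/(-486 + c))
-7434*(-177) + (N(-1035, -1323) - 1*259389) = -7434*(-177) + (3*(-295487 + 608*(-1323))/(-486 - 1323) - 1*259389) = 1315818 + (3*(-295487 - 804384)/(-1809) - 259389) = 1315818 + (3*(-1/1809)*(-1099871) - 259389) = 1315818 + (1099871/603 - 259389) = 1315818 - 155311696/603 = 638126558/603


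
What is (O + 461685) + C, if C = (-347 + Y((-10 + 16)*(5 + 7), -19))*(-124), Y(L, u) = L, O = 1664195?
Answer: 2159980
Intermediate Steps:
C = 34100 (C = (-347 + (-10 + 16)*(5 + 7))*(-124) = (-347 + 6*12)*(-124) = (-347 + 72)*(-124) = -275*(-124) = 34100)
(O + 461685) + C = (1664195 + 461685) + 34100 = 2125880 + 34100 = 2159980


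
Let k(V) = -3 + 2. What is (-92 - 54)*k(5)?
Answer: 146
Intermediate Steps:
k(V) = -1
(-92 - 54)*k(5) = (-92 - 54)*(-1) = -146*(-1) = 146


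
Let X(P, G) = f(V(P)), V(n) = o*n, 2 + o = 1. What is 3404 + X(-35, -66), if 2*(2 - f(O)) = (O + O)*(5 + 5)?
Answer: 3056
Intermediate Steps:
o = -1 (o = -2 + 1 = -1)
V(n) = -n
f(O) = 2 - 10*O (f(O) = 2 - (O + O)*(5 + 5)/2 = 2 - 2*O*10/2 = 2 - 10*O)
X(P, G) = 2 + 10*P (X(P, G) = 2 - (-10)*P = 2 + 10*P)
3404 + X(-35, -66) = 3404 + (2 + 10*(-35)) = 3404 + (2 - 350) = 3404 - 348 = 3056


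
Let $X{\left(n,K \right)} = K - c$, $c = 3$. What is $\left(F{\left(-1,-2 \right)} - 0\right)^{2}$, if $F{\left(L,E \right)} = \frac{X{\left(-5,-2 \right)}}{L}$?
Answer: $25$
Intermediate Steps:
$X{\left(n,K \right)} = -3 + K$ ($X{\left(n,K \right)} = K - 3 = -3 + K$)
$F{\left(L,E \right)} = - \frac{5}{L}$ ($F{\left(L,E \right)} = \frac{-3 - 2}{L} = - \frac{5}{L}$)
$\left(F{\left(-1,-2 \right)} - 0\right)^{2} = \left(- \frac{5}{-1} - 0\right)^{2} = \left(\left(-5\right) \left(-1\right) + 0\right)^{2} = \left(5 + 0\right)^{2} = 5^{2} = 25$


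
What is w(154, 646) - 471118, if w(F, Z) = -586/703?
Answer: -331196540/703 ≈ -4.7112e+5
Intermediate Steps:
w(F, Z) = -586/703 (w(F, Z) = -586*1/703 = -586/703)
w(154, 646) - 471118 = -586/703 - 471118 = -331196540/703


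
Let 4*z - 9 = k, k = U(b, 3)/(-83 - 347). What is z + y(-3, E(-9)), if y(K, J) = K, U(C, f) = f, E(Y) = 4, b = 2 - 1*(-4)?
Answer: -1293/1720 ≈ -0.75174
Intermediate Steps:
b = 6 (b = 2 + 4 = 6)
k = -3/430 (k = 3/(-83 - 347) = 3/(-430) = 3*(-1/430) = -3/430 ≈ -0.0069767)
z = 3867/1720 (z = 9/4 + (1/4)*(-3/430) = 9/4 - 3/1720 = 3867/1720 ≈ 2.2483)
z + y(-3, E(-9)) = 3867/1720 - 3 = -1293/1720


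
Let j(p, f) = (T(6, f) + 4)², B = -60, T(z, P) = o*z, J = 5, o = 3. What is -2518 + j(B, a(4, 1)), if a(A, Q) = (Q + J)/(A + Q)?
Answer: -2034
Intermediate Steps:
T(z, P) = 3*z
a(A, Q) = (5 + Q)/(A + Q) (a(A, Q) = (Q + 5)/(A + Q) = (5 + Q)/(A + Q))
j(p, f) = 484 (j(p, f) = (3*6 + 4)² = (18 + 4)² = 22² = 484)
-2518 + j(B, a(4, 1)) = -2518 + 484 = -2034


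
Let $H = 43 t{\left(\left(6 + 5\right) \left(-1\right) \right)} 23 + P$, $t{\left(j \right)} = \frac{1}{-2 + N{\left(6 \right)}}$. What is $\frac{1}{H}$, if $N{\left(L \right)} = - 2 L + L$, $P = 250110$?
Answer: $\frac{8}{1999891} \approx 4.0002 \cdot 10^{-6}$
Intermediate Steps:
$N{\left(L \right)} = - L$
$t{\left(j \right)} = - \frac{1}{8}$ ($t{\left(j \right)} = \frac{1}{-2 - 6} = \frac{1}{-8} = - \frac{1}{8}$)
$H = \frac{1999891}{8}$ ($H = 43 \left(- \frac{1}{8}\right) 23 + 250110 = \left(- \frac{43}{8}\right) 23 + 250110 = - \frac{989}{8} + 250110 = \frac{1999891}{8} \approx 2.4999 \cdot 10^{5}$)
$\frac{1}{H} = \frac{1}{\frac{1999891}{8}} = \frac{8}{1999891}$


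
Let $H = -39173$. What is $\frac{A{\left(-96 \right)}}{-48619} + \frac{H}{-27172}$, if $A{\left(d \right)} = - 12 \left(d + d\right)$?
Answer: $\frac{1841947799}{1321075468} \approx 1.3943$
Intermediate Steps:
$A{\left(d \right)} = - 24 d$ ($A{\left(d \right)} = - 12 \cdot 2 d = - 24 d$)
$\frac{A{\left(-96 \right)}}{-48619} + \frac{H}{-27172} = \frac{\left(-24\right) \left(-96\right)}{-48619} - \frac{39173}{-27172} = 2304 \left(- \frac{1}{48619}\right) - - \frac{39173}{27172} = - \frac{2304}{48619} + \frac{39173}{27172} = \frac{1841947799}{1321075468}$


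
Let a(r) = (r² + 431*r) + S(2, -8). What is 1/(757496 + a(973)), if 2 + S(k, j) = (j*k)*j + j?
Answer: 1/2123706 ≈ 4.7087e-7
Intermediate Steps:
S(k, j) = -2 + j + k*j² (S(k, j) = -2 + ((j*k)*j + j) = -2 + (k*j² + j) = -2 + (j + k*j²) = -2 + j + k*j²)
a(r) = 118 + r² + 431*r (a(r) = (r² + 431*r) + (-2 - 8 + 2*(-8)²) = (r² + 431*r) + (-2 - 8 + 2*64) = (r² + 431*r) + (-2 - 8 + 128) = (r² + 431*r) + 118 = 118 + r² + 431*r)
1/(757496 + a(973)) = 1/(757496 + (118 + 973² + 431*973)) = 1/(757496 + (118 + 946729 + 419363)) = 1/(757496 + 1366210) = 1/2123706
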